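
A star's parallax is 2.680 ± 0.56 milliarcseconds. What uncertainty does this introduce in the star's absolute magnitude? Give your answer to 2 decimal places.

σ_M = 0.45 mag

M = m − 5 log₁₀ d + 5 = m + 5 log₁₀ p + 5, so ∂M/∂p = 5/(p ln 10).
σ_M = (5/ln 10) · (σ_p/p) = 2.1715 × 0.56/2.680 = 2.1715 × 0.20896 = 0.45376.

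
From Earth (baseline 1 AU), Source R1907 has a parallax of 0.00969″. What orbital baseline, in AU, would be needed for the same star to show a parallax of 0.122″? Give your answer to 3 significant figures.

12.6 AU

Parallax scales linearly with baseline: p ∝ B, so B = p_target / p_Earth × 1 AU.
B = 0.122 / 0.00969 = 12.59 AU.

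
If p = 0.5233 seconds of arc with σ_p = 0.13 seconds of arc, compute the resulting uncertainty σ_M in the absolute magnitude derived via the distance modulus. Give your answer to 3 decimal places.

σ_M = 0.539 mag

M = m − 5 log₁₀ d + 5 = m + 5 log₁₀ p + 5, so ∂M/∂p = 5/(p ln 10).
σ_M = (5/ln 10) · (σ_p/p) = 2.1715 × 0.13/0.5233 = 2.1715 × 0.24842 = 0.53944.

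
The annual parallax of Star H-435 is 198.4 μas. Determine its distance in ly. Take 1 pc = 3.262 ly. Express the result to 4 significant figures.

p = 198.4 μas = 0.0001984 arcsec.
d = 1/p = 1/0.0001984 = 5040.3 pc.
In light-years: 5040.3 × 3.262 = 16441 ly.

16440 ly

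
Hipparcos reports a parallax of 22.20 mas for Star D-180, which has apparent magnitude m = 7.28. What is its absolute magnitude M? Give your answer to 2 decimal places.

M = 4.01

d = 1/p = 1/0.02220″ = 45.045 pc.
m − M = 5 log₁₀(45.045) − 5 = 8.2682 − 5 = 3.2682.
M = m − (m − M) = 7.28 − 3.2682 = 4.01.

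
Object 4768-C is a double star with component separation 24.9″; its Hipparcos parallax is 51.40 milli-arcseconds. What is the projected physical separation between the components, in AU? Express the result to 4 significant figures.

d = 1/p = 1/0.05140″ = 19.455 pc.
At distance d (pc), an angle of θ arcsec spans θ·d AU: s = 24.9 × 19.455 = 484.43 AU.

484.4 AU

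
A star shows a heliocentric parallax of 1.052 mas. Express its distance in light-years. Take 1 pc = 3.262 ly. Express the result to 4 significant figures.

p = 1.052 mas = 0.001052 arcsec.
d = 1/p = 1/0.001052 = 950.57 pc.
In light-years: 950.57 × 3.262 = 3100.8 ly.

3101 light years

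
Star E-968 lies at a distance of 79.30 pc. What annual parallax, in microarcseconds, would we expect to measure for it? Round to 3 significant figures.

p = 1/d = 1/79.3 = 0.01261 arcsec.
= 0.01261 × 10⁶ = 12610 μas.

12600 μas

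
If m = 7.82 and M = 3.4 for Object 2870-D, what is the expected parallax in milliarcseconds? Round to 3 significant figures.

13.1 mas

m − M = 7.82 − 3.4 = 4.42.
d = 10^((m−M)/5 + 1) = 10^1.884 = 76.56 pc.
p = 1/d = 1/76.56 = 0.013062 arcsec = 13.062 mas.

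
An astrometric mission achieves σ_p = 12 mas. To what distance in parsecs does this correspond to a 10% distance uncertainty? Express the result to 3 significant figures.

σ_d/d = σ_p/p, so the condition is σ_p/p ≤ 0.10, i.e. p ≥ σ_p/0.10.
p_min = 12/0.10 = 120 mas = 0.12 arcsec.
d_max = 1/p_min = 1/0.12 = 8.3333 pc.

8.33 pc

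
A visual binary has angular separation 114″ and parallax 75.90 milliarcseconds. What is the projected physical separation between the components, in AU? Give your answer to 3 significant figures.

1500 AU

d = 1/p = 1/0.07590″ = 13.175 pc.
At distance d (pc), an angle of θ arcsec spans θ·d AU: s = 114 × 13.175 = 1502 AU.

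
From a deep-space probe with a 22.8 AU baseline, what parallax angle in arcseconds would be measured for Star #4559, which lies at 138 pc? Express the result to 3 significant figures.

0.165 arcsec

p (arcsec) = B (AU) / d (pc).
p = 22.8 / 138 = 0.16522 arcsec.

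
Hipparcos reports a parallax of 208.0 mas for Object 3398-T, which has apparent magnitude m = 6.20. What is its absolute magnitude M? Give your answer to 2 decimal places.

M = 7.79

d = 1/p = 1/0.2080″ = 4.8077 pc.
m − M = 5 log₁₀(4.8077) − 5 = 3.4097 − 5 = -1.5903.
M = m − (m − M) = 6.20 − (-1.5903) = 7.79.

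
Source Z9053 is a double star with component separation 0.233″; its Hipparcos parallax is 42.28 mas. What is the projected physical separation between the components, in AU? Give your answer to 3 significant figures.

d = 1/p = 1/0.04228″ = 23.652 pc.
At distance d (pc), an angle of θ arcsec spans θ·d AU: s = 0.233 × 23.652 = 5.5109 AU.

5.51 AU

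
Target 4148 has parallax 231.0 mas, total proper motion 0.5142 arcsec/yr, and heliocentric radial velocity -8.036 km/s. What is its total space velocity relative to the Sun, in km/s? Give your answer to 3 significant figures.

13.3 km/s

d = 1/p = 1/0.2310″ = 4.329 pc.
v_t = 4.740 μ d = 4.740 × 0.5142 × 4.329 = 10.551 km/s.
v = √(v_r² + v_t²) = √((-8.036)² + 10.551²) = √175.901 = 13.263 km/s.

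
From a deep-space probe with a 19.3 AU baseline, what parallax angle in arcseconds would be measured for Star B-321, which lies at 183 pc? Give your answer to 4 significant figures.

p (arcsec) = B (AU) / d (pc).
p = 19.3 / 183 = 0.10546 arcsec.

0.1055 arcsec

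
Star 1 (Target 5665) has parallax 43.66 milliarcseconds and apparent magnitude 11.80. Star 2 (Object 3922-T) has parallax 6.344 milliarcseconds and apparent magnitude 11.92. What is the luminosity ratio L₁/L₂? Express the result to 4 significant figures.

L₁/L₂ = 0.02358

d₁ = 1/p₁ = 1/0.04366″ = 22.904 pc; d₂ = 1/p₂ = 1/0.006344″ = 157.63 pc.
M₁ = m₁ − 5 log₁₀ d₁ + 5 = 11.80 − 6.7996 + 5 = 10.0004.
M₂ = 11.92 − 10.9882 + 5 = 5.9318.
L₁/L₂ = 10^(0.4(M₂ − M₁)) = 10^(0.4 × (-4.0686)) = 10^(-1.62744) = 0.023581.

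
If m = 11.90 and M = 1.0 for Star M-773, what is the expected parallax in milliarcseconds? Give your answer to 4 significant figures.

0.6607 mas

m − M = 11.90 − 1.0 = 10.90.
d = 10^((m−M)/5 + 1) = 10^3.180 = 1513.6 pc.
p = 1/d = 1/1513.6 = 0.00066068 arcsec = 0.66068 mas.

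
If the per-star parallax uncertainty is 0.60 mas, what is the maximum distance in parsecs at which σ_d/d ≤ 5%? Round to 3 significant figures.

83.3 pc

σ_d/d = σ_p/p, so the condition is σ_p/p ≤ 0.05, i.e. p ≥ σ_p/0.05.
p_min = 0.60/0.05 = 12 mas = 0.012 arcsec.
d_max = 1/p_min = 1/0.012 = 83.333 pc.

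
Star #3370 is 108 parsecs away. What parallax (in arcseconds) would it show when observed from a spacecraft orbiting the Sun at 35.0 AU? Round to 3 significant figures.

0.324 arcsec

p (arcsec) = B (AU) / d (pc).
p = 35.0 / 108 = 0.32407 arcsec.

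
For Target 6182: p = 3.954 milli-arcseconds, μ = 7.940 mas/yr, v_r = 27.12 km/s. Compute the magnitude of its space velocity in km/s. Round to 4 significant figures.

28.74 km/s

d = 1/p = 1/0.003954″ = 252.91 pc.
μ = 7.940 mas/yr = 0.007940 ″/yr.
v_t = 4.740 μ d = 4.740 × 0.007940 × 252.91 = 9.5184 km/s.
v = √(v_r² + v_t²) = √(27.12² + 9.5184²) = √826.094 = 28.742 km/s.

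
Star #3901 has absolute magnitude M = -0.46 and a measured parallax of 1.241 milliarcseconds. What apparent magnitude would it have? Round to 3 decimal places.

d = 1/p = 1/0.001241″ = 805.8 pc.
m − M = 5 log₁₀ d − 5 = 5 log₁₀(805.8) − 5 = 14.5311 − 5 = 9.5311.
m = M + (m − M) = -0.46 + 9.5311 = 9.071.

m = 9.071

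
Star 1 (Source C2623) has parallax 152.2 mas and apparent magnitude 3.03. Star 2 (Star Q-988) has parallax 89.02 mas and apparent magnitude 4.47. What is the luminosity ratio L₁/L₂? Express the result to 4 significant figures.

L₁/L₂ = 1.289

d₁ = 1/p₁ = 1/0.1522″ = 6.5703 pc; d₂ = 1/p₂ = 1/0.08902″ = 11.233 pc.
M₁ = m₁ − 5 log₁₀ d₁ + 5 = 3.03 − 4.0879 + 5 = 3.9421.
M₂ = 4.47 − 5.2525 + 5 = 4.2175.
L₁/L₂ = 10^(0.4(M₂ − M₁)) = 10^(0.4 × 0.2754) = 10^0.11016 = 1.2887.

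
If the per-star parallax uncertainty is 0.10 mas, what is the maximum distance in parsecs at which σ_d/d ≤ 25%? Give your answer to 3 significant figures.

σ_d/d = σ_p/p, so the condition is σ_p/p ≤ 0.25, i.e. p ≥ σ_p/0.25.
p_min = 0.10/0.25 = 0.4 mas = 0.0004 arcsec.
d_max = 1/p_min = 1/0.0004 = 2500 pc.

2500 pc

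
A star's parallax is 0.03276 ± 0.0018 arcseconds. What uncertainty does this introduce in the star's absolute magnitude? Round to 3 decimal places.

σ_M = 0.119 mag

M = m − 5 log₁₀ d + 5 = m + 5 log₁₀ p + 5, so ∂M/∂p = 5/(p ln 10).
σ_M = (5/ln 10) · (σ_p/p) = 2.1715 × 0.0018/0.03276 = 2.1715 × 0.054945 = 0.11931.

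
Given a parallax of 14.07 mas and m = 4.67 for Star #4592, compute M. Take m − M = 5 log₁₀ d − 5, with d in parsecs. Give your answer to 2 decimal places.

M = 0.41

d = 1/p = 1/0.01407″ = 71.073 pc.
m − M = 5 log₁₀(71.073) − 5 = 9.2585 − 5 = 4.2585.
M = m − (m − M) = 4.67 − 4.2585 = 0.41.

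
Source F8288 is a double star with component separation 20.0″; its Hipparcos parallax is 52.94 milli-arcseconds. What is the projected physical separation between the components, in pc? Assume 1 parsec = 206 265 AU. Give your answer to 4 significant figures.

d = 1/p = 1/0.05294″ = 18.889 pc.
At distance d (pc), an angle of θ arcsec spans θ·d AU: s = 20.0 × 18.889 = 377.78 AU.
= 377.78 / 206265 = 0.0018315 pc.

0.001832 pc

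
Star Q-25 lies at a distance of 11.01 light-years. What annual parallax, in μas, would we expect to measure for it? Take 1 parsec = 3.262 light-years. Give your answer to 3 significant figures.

296000 μas

d = 11.01 ly ÷ 3.262 = 3.3752 pc.
p = 1/d = 1/3.3752 = 0.29628 arcsec.
= 0.29628 × 10⁶ = 2.9628 × 10^5 μas.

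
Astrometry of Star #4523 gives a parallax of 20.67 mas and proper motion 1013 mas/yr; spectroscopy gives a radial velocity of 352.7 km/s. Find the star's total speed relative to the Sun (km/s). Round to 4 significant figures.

422.3 km/s

d = 1/p = 1/0.02067″ = 48.379 pc.
μ = 1013 mas/yr = 1.013 ″/yr.
v_t = 4.740 μ d = 4.740 × 1.013 × 48.379 = 232.3 km/s.
v = √(v_r² + v_t²) = √(352.7² + 232.3²) = √178361 = 422.33 km/s.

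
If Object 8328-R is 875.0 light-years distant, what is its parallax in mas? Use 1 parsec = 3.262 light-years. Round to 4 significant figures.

3.728 mas

d = 875.0 ly ÷ 3.262 = 268.24 pc.
p = 1/d = 1/268.24 = 0.003728 arcsec.
= 0.003728 × 1000 = 3.728 mas.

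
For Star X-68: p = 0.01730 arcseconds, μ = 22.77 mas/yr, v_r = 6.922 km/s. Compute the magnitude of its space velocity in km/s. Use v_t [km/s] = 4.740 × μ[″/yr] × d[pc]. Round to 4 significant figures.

9.319 km/s

d = 1/p = 1/0.01730″ = 57.803 pc.
μ = 22.77 mas/yr = 0.02277 ″/yr.
v_t = 4.740 μ d = 4.740 × 0.02277 × 57.803 = 6.2387 km/s.
v = √(v_r² + v_t²) = √(6.922² + 6.2387²) = √86.8355 = 9.3186 km/s.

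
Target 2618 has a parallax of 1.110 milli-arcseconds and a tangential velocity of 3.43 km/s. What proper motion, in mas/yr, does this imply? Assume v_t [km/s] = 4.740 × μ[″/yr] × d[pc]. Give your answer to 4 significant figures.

0.8032 mas/yr

d = 1/p = 1/0.001110″ = 900.9 pc.
μ = v_t / (4.74 d) = 3.43 / (4.74 × 900.9) = 3.43 / 4270.3 = 0.00080322 ″/yr = 0.80322 mas/yr.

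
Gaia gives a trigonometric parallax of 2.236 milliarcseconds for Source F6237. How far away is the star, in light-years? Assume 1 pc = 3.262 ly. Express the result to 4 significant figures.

1459 light years

p = 2.236 milliarcseconds = 0.002236 arcsec.
d = 1/p = 1/0.002236 = 447.23 pc.
In light-years: 447.23 × 3.262 = 1458.9 ly.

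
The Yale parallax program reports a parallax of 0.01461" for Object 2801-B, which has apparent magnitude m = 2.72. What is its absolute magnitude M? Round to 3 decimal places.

d = 1/p = 1/0.01461″ = 68.446 pc.
m − M = 5 log₁₀(68.446) − 5 = 9.1767 − 5 = 4.1767.
M = m − (m − M) = 2.72 − 4.1767 = -1.457.

M = -1.457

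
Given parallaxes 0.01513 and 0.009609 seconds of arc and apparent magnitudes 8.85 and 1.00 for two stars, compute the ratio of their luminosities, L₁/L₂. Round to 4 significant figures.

d₁ = 1/p₁ = 1/0.01513″ = 66.094 pc; d₂ = 1/p₂ = 1/0.009609″ = 104.07 pc.
M₁ = m₁ − 5 log₁₀ d₁ + 5 = 8.85 − 9.1008 + 5 = 4.7492.
M₂ = 1.00 − 10.0866 + 5 = -4.0866.
L₁/L₂ = 10^(0.4(M₂ − M₁)) = 10^(0.4 × (-8.8358)) = 10^(-3.53432) = 0.0002922.

L₁/L₂ = 0.0002922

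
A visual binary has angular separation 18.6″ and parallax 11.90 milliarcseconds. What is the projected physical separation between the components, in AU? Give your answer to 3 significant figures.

d = 1/p = 1/0.01190″ = 84.034 pc.
At distance d (pc), an angle of θ arcsec spans θ·d AU: s = 18.6 × 84.034 = 1563 AU.

1560 AU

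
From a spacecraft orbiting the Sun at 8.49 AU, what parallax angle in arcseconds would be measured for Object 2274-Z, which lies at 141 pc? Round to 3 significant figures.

p (arcsec) = B (AU) / d (pc).
p = 8.49 / 141 = 0.060213 arcsec.

0.0602 arcsec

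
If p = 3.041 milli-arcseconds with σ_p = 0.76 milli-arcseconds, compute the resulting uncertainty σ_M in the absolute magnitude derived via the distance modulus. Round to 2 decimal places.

M = m − 5 log₁₀ d + 5 = m + 5 log₁₀ p + 5, so ∂M/∂p = 5/(p ln 10).
σ_M = (5/ln 10) · (σ_p/p) = 2.1715 × 0.76/3.041 = 2.1715 × 0.24992 = 0.5427.

σ_M = 0.54 mag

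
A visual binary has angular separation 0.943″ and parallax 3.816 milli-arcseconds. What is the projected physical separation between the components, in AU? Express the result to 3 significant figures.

247 AU

d = 1/p = 1/0.003816″ = 262.05 pc.
At distance d (pc), an angle of θ arcsec spans θ·d AU: s = 0.943 × 262.05 = 247.11 AU.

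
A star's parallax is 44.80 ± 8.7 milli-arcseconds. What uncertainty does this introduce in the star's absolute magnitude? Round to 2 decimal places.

M = m − 5 log₁₀ d + 5 = m + 5 log₁₀ p + 5, so ∂M/∂p = 5/(p ln 10).
σ_M = (5/ln 10) · (σ_p/p) = 2.1715 × 8.7/44.80 = 2.1715 × 0.1942 = 0.42171.

σ_M = 0.42 mag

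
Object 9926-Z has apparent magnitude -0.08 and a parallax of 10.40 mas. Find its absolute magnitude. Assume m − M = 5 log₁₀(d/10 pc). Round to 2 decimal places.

M = -4.99

d = 1/p = 1/0.01040″ = 96.154 pc.
m − M = 5 log₁₀(96.154) − 5 = 9.9148 − 5 = 4.9148.
M = m − (m − M) = -0.08 − 4.9148 = -4.99.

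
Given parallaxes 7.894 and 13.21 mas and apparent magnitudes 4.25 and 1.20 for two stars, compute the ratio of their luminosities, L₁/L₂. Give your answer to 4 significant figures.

L₁/L₂ = 0.1687

d₁ = 1/p₁ = 1/0.007894″ = 126.68 pc; d₂ = 1/p₂ = 1/0.01321″ = 75.7 pc.
M₁ = m₁ − 5 log₁₀ d₁ + 5 = 4.25 − 10.5135 + 5 = -1.2635.
M₂ = 1.20 − 9.3955 + 5 = -3.1955.
L₁/L₂ = 10^(0.4(M₂ − M₁)) = 10^(0.4 × (-1.9320)) = 10^(-0.77280) = 0.16873.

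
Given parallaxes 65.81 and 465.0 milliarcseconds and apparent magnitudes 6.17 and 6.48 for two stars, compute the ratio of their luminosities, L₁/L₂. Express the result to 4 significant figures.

L₁/L₂ = 66.42

d₁ = 1/p₁ = 1/0.06581″ = 15.195 pc; d₂ = 1/p₂ = 1/0.4650″ = 2.1505 pc.
M₁ = m₁ − 5 log₁₀ d₁ + 5 = 6.17 − 5.9085 + 5 = 5.2615.
M₂ = 6.48 − 1.6627 + 5 = 9.8173.
L₁/L₂ = 10^(0.4(M₂ − M₁)) = 10^(0.4 × 4.5558) = 10^1.82232 = 66.423.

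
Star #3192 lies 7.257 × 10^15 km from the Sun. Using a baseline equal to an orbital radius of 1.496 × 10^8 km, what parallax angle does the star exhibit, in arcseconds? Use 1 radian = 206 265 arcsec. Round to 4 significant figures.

0.004252 arcsec

θ ≈ B/d = (1.496 × 10^8) / (7.257 × 10^15) = 2.0615 × 10^-8 rad.
In arcseconds: 2.0615 × 10^-8 × 206265 = 0.0042522″.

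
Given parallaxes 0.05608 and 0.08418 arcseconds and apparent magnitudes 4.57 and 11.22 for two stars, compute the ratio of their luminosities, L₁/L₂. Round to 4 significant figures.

L₁/L₂ = 1030

d₁ = 1/p₁ = 1/0.05608″ = 17.832 pc; d₂ = 1/p₂ = 1/0.08418″ = 11.879 pc.
M₁ = m₁ − 5 log₁₀ d₁ + 5 = 4.57 − 6.2560 + 5 = 3.3140.
M₂ = 11.22 − 5.3739 + 5 = 10.8461.
L₁/L₂ = 10^(0.4(M₂ − M₁)) = 10^(0.4 × 7.5321) = 10^3.01284 = 1030.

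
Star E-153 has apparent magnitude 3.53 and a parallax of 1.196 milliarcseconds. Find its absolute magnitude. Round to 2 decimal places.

M = -6.08

d = 1/p = 1/0.001196″ = 836.12 pc.
m − M = 5 log₁₀(836.12) − 5 = 14.6113 − 5 = 9.6113.
M = m − (m − M) = 3.53 − 9.6113 = -6.08.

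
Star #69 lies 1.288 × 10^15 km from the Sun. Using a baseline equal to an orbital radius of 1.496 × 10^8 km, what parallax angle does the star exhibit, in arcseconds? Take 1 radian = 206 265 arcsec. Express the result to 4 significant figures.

0.02396 arcsec

θ ≈ B/d = (1.496 × 10^8) / (1.288 × 10^15) = 1.1615 × 10^-7 rad.
In arcseconds: 1.1615 × 10^-7 × 206265 = 0.023958″.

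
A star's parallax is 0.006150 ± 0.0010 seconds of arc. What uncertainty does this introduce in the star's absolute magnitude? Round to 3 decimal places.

M = m − 5 log₁₀ d + 5 = m + 5 log₁₀ p + 5, so ∂M/∂p = 5/(p ln 10).
σ_M = (5/ln 10) · (σ_p/p) = 2.1715 × 0.0010/0.006150 = 2.1715 × 0.1626 = 0.35309.

σ_M = 0.353 mag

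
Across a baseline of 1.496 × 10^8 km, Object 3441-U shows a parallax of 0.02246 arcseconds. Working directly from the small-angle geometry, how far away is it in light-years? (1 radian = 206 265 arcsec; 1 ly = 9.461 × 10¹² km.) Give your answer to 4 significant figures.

θ = 0.02246″ = 0.02246/206265 = 1.0889 × 10^-7 rad.
d = B/θ = (1.496 × 10^8) / (1.0889 × 10^-7) = 1.3739 × 10^15 km = (1.3739 × 10^15) / (9.461 × 10^12) ly = 145.22 ly.

145.2 ly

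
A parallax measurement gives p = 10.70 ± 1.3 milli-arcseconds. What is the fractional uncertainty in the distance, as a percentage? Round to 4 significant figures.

12.15%

For d = 1/p, |σ_d/d| = |σ_p/p|.
σ_p/p = 1.3 / 10.70 = 0.1215 = 12.15%.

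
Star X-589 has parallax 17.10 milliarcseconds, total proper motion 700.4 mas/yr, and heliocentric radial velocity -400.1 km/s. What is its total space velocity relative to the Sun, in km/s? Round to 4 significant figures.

d = 1/p = 1/0.01710″ = 58.48 pc.
μ = 700.4 mas/yr = 0.7004 ″/yr.
v_t = 4.740 μ d = 4.740 × 0.7004 × 58.48 = 194.15 km/s.
v = √(v_r² + v_t²) = √((-400.1)² + 194.15²) = √197774 = 444.72 km/s.

444.7 km/s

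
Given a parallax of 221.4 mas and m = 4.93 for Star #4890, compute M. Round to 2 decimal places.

d = 1/p = 1/0.2214″ = 4.5167 pc.
m − M = 5 log₁₀(4.5167) − 5 = 3.2741 − 5 = -1.7259.
M = m − (m − M) = 4.93 − (-1.7259) = 6.66.

M = 6.66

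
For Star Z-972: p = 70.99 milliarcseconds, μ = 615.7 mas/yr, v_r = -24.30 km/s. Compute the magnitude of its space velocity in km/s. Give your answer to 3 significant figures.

d = 1/p = 1/0.07099″ = 14.086 pc.
μ = 615.7 mas/yr = 0.6157 ″/yr.
v_t = 4.740 μ d = 4.740 × 0.6157 × 14.086 = 41.109 km/s.
v = √(v_r² + v_t²) = √((-24.30)² + 41.109²) = √2280.44 = 47.754 km/s.

47.8 km/s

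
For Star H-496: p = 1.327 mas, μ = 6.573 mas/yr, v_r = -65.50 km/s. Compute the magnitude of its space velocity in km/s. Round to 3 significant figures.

69.6 km/s

d = 1/p = 1/0.001327″ = 753.58 pc.
μ = 6.573 mas/yr = 0.006573 ″/yr.
v_t = 4.740 μ d = 4.740 × 0.006573 × 753.58 = 23.479 km/s.
v = √(v_r² + v_t²) = √((-65.50)² + 23.479²) = √4841.51 = 69.581 km/s.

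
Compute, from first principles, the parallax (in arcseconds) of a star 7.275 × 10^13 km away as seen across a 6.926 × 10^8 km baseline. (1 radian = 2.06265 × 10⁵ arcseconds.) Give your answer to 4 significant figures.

θ ≈ B/d = (6.926 × 10^8) / (7.275 × 10^13) = 9.5203 × 10^-6 rad.
In arcseconds: 9.5203 × 10^-6 × 206265 = 1.9637″.

1.964 arcsec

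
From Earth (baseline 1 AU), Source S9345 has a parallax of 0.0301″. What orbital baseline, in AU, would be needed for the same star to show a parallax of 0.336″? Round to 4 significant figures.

Parallax scales linearly with baseline: p ∝ B, so B = p_target / p_Earth × 1 AU.
B = 0.336 / 0.0301 = 11.163 AU.

11.16 AU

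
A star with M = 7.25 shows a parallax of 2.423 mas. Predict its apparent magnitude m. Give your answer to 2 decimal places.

m = 15.33

d = 1/p = 1/0.002423″ = 412.71 pc.
m − M = 5 log₁₀ d − 5 = 5 log₁₀(412.71) − 5 = 13.0782 − 5 = 8.0782.
m = M + (m − M) = 7.25 + 8.0782 = 15.33.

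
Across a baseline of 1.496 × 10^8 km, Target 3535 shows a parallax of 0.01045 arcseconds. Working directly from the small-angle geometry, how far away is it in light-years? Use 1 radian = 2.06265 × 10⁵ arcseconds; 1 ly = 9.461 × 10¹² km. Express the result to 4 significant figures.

θ = 0.01045″ = 0.01045/206265 = 5.0663 × 10^-8 rad.
d = B/θ = (1.496 × 10^8) / (5.0663 × 10^-8) = 2.9528 × 10^15 km = (2.9528 × 10^15) / (9.461 × 10^12) ly = 312.1 ly.

312.1 ly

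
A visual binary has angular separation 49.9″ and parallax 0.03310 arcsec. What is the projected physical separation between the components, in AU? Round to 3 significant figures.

d = 1/p = 1/0.03310″ = 30.211 pc.
At distance d (pc), an angle of θ arcsec spans θ·d AU: s = 49.9 × 30.211 = 1507.5 AU.

1510 AU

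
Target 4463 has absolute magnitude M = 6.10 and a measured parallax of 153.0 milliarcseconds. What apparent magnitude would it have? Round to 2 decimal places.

d = 1/p = 1/0.1530″ = 6.5359 pc.
m − M = 5 log₁₀ d − 5 = 5 log₁₀(6.5359) − 5 = 4.0765 − 5 = -0.9235.
m = M + (m − M) = 6.10 + (-0.9235) = 5.18.

m = 5.18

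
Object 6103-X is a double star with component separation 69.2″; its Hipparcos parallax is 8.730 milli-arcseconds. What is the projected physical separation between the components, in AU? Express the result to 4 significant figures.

d = 1/p = 1/0.008730″ = 114.55 pc.
At distance d (pc), an angle of θ arcsec spans θ·d AU: s = 69.2 × 114.55 = 7926.9 AU.

7927 AU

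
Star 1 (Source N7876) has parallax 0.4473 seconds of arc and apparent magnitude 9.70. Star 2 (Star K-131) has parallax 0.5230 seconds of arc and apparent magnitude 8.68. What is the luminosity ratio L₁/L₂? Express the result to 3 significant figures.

d₁ = 1/p₁ = 1/0.4473″ = 2.2356 pc; d₂ = 1/p₂ = 1/0.5230″ = 1.912 pc.
M₁ = m₁ − 5 log₁₀ d₁ + 5 = 9.70 − 1.7470 + 5 = 12.9530.
M₂ = 8.68 − 1.4074 + 5 = 12.2726.
L₁/L₂ = 10^(0.4(M₂ − M₁)) = 10^(0.4 × (-0.6804)) = 10^(-0.27216) = 0.53437.

L₁/L₂ = 0.534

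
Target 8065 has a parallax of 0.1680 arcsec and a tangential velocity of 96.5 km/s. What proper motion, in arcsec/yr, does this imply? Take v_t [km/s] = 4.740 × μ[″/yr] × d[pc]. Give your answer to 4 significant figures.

d = 1/p = 1/0.1680″ = 5.9524 pc.
μ = v_t / (4.74 d) = 96.5 / (4.74 × 5.9524) = 96.5 / 28.214 = 3.4203 ″/yr.

3.420 arcsec/yr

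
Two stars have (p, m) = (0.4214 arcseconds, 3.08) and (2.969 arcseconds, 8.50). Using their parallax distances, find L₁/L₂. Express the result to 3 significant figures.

d₁ = 1/p₁ = 1/0.4214″ = 2.373 pc; d₂ = 1/p₂ = 1/2.969″ = 0.33681 pc.
M₁ = m₁ − 5 log₁₀ d₁ + 5 = 3.08 − 1.8765 + 5 = 6.2035.
M₂ = 8.50 − (-2.3631) + 5 = 15.8631.
L₁/L₂ = 10^(0.4(M₂ − M₁)) = 10^(0.4 × 9.6596) = 10^3.86384 = 7308.7.

L₁/L₂ = 7310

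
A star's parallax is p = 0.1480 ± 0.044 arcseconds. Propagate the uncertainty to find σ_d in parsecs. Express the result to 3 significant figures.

d = 1/p, so σ_d = σ_p / p².
σ_d = 0.0440 / (0.1480)² = 0.0440 / 0.021904 = 2.0088 pc.

2.01 pc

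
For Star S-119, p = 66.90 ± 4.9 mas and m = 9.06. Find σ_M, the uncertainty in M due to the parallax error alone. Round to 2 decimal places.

σ_M = 0.16 mag

M = m − 5 log₁₀ d + 5 = m + 5 log₁₀ p + 5, so ∂M/∂p = 5/(p ln 10).
σ_M = (5/ln 10) · (σ_p/p) = 2.1715 × 4.9/66.90 = 2.1715 × 0.073244 = 0.15905.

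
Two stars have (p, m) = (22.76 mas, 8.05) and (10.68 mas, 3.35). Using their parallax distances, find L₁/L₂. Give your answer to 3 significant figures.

L₁/L₂ = 0.00290

d₁ = 1/p₁ = 1/0.02276″ = 43.937 pc; d₂ = 1/p₂ = 1/0.01068″ = 93.633 pc.
M₁ = m₁ − 5 log₁₀ d₁ + 5 = 8.05 − 8.2142 + 5 = 4.8358.
M₂ = 3.35 − 9.8571 + 5 = -1.5071.
L₁/L₂ = 10^(0.4(M₂ − M₁)) = 10^(0.4 × (-6.3429)) = 10^(-2.53716) = 0.002903.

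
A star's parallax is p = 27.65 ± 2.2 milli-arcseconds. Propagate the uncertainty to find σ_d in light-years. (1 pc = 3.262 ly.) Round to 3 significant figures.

d = 1/p, so σ_d = σ_p / p².
σ_d = 0.00220 / (0.02765)² = 0.00220 / 0.00076452 = 2.8776 pc = 2.8776 × 3.262 ly = 9.3867 ly.

9.39 ly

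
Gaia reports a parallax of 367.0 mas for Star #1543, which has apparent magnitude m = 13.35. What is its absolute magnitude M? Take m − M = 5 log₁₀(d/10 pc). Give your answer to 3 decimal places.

d = 1/p = 1/0.3670″ = 2.7248 pc.
m − M = 5 log₁₀(2.7248) − 5 = 2.1767 − 5 = -2.8233.
M = m − (m − M) = 13.35 − (-2.8233) = 16.173.

M = 16.173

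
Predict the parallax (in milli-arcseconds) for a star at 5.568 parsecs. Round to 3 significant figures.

180 mas

p = 1/d = 1/5.568 = 0.1796 arcsec.
= 0.1796 × 1000 = 179.6 mas.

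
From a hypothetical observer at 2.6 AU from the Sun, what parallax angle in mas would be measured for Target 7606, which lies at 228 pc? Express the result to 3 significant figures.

11.4 mas

p (arcsec) = B (AU) / d (pc).
p = 2.6 / 228 = 0.011404 arcsec = 11.404 mas.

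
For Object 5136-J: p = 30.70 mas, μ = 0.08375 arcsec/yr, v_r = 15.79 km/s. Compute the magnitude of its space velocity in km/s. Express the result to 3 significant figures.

d = 1/p = 1/0.03070″ = 32.573 pc.
v_t = 4.740 μ d = 4.740 × 0.08375 × 32.573 = 12.931 km/s.
v = √(v_r² + v_t²) = √(15.79² + 12.931²) = √416.535 = 20.409 km/s.

20.4 km/s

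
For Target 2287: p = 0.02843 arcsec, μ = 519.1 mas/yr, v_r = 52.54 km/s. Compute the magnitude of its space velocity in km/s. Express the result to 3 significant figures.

d = 1/p = 1/0.02843″ = 35.174 pc.
μ = 519.1 mas/yr = 0.5191 ″/yr.
v_t = 4.740 μ d = 4.740 × 0.5191 × 35.174 = 86.547 km/s.
v = √(v_r² + v_t²) = √(52.54² + 86.547²) = √10250.8 = 101.25 km/s.

101 km/s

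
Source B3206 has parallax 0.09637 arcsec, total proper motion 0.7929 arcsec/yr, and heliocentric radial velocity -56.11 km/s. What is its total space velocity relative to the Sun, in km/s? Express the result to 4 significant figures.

68.33 km/s

d = 1/p = 1/0.09637″ = 10.377 pc.
v_t = 4.740 μ d = 4.740 × 0.7929 × 10.377 = 39 km/s.
v = √(v_r² + v_t²) = √((-56.11)² + 39²) = √4669.33 = 68.332 km/s.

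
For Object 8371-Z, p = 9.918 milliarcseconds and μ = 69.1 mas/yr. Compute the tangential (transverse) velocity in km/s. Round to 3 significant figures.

d = 1/p = 1/0.009918″ = 100.83 pc.
μ = 69.1 mas/yr = 0.0691 ″/yr.
v_t = 4.74 × μ × d = 4.74 × 0.0691 × 100.83 = 33.025 km/s.

33.0 km/s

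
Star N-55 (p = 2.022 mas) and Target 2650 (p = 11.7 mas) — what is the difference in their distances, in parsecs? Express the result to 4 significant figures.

d_A = 1/0.002022″ = 494.56 pc; d_B = 1/0.01170″ = 85.47 pc.
|d_B − d_A| = |85.47 − 494.56| = 409.09 pc.

409.1 pc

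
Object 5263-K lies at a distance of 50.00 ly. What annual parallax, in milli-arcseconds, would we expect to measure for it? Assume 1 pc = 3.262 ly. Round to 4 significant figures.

d = 50.00 ly ÷ 3.262 = 15.328 pc.
p = 1/d = 1/15.328 = 0.06524 arcsec.
= 0.06524 × 1000 = 65.24 mas.

65.24 mas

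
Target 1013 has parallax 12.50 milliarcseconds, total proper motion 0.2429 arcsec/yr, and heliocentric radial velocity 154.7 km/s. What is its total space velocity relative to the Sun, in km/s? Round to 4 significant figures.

180.0 km/s

d = 1/p = 1/0.01250″ = 80 pc.
v_t = 4.740 μ d = 4.740 × 0.2429 × 80 = 92.108 km/s.
v = √(v_r² + v_t²) = √(154.7² + 92.108²) = √32416 = 180.04 km/s.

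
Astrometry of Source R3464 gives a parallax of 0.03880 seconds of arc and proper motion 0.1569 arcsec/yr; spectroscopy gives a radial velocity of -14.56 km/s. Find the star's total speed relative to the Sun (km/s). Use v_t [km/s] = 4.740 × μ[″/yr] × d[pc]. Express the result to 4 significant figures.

24.07 km/s

d = 1/p = 1/0.03880″ = 25.773 pc.
v_t = 4.740 μ d = 4.740 × 0.1569 × 25.773 = 19.168 km/s.
v = √(v_r² + v_t²) = √((-14.56)² + 19.168²) = √579.406 = 24.071 km/s.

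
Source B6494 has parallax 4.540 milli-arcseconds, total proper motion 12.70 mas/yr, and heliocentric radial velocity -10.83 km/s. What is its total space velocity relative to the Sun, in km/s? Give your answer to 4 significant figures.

17.12 km/s

d = 1/p = 1/0.004540″ = 220.26 pc.
μ = 12.70 mas/yr = 0.01270 ″/yr.
v_t = 4.740 μ d = 4.740 × 0.01270 × 220.26 = 13.259 km/s.
v = √(v_r² + v_t²) = √((-10.83)² + 13.259²) = √293.09 = 17.12 km/s.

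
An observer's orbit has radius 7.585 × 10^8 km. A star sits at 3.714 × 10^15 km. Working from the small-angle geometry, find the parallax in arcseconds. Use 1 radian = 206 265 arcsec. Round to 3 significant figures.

0.0421 arcsec

θ ≈ B/d = (7.585 × 10^8) / (3.714 × 10^15) = 2.0423 × 10^-7 rad.
In arcseconds: 2.0423 × 10^-7 × 206265 = 0.042126″.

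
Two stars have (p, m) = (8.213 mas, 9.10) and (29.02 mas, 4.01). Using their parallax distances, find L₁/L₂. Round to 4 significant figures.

d₁ = 1/p₁ = 1/0.008213″ = 121.76 pc; d₂ = 1/p₂ = 1/0.02902″ = 34.459 pc.
M₁ = m₁ − 5 log₁₀ d₁ + 5 = 9.10 − 10.4275 + 5 = 3.6725.
M₂ = 4.01 − 7.6865 + 5 = 1.3235.
L₁/L₂ = 10^(0.4(M₂ − M₁)) = 10^(0.4 × (-2.3490)) = 10^(-0.93960) = 0.11492.

L₁/L₂ = 0.1149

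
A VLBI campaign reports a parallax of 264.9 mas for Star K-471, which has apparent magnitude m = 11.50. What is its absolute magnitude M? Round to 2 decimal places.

M = 13.62

d = 1/p = 1/0.2649″ = 3.775 pc.
m − M = 5 log₁₀(3.775) − 5 = 2.8846 − 5 = -2.1154.
M = m − (m − M) = 11.50 − (-2.1154) = 13.62.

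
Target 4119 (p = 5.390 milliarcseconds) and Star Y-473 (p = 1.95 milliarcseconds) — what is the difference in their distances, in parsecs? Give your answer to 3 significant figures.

d_A = 1/0.005390″ = 185.53 pc; d_B = 1/0.001950″ = 512.82 pc.
|d_B − d_A| = |512.82 − 185.53| = 327.29 pc.

327 pc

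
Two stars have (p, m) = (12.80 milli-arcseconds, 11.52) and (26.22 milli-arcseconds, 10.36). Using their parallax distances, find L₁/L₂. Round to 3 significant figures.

d₁ = 1/p₁ = 1/0.01280″ = 78.125 pc; d₂ = 1/p₂ = 1/0.02622″ = 38.139 pc.
M₁ = m₁ − 5 log₁₀ d₁ + 5 = 11.52 − 9.4640 + 5 = 7.0560.
M₂ = 10.36 − 7.9068 + 5 = 7.4532.
L₁/L₂ = 10^(0.4(M₂ − M₁)) = 10^(0.4 × 0.3972) = 10^0.15888 = 1.4417.

L₁/L₂ = 1.44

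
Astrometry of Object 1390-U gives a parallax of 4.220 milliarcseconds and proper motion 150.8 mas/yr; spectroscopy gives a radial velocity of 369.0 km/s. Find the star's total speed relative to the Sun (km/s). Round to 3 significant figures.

406 km/s

d = 1/p = 1/0.004220″ = 236.97 pc.
μ = 150.8 mas/yr = 0.1508 ″/yr.
v_t = 4.740 μ d = 4.740 × 0.1508 × 236.97 = 169.38 km/s.
v = √(v_r² + v_t²) = √(369.0² + 169.38²) = √164851 = 406.02 km/s.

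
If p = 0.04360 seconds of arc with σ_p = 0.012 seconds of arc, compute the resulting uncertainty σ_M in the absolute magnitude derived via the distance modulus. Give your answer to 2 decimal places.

σ_M = 0.60 mag

M = m − 5 log₁₀ d + 5 = m + 5 log₁₀ p + 5, so ∂M/∂p = 5/(p ln 10).
σ_M = (5/ln 10) · (σ_p/p) = 2.1715 × 0.012/0.04360 = 2.1715 × 0.27523 = 0.59766.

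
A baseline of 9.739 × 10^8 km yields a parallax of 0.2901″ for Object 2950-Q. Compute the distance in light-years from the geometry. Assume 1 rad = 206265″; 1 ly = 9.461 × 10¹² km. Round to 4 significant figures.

73.19 ly

θ = 0.2901″ = 0.2901/206265 = 1.4064 × 10^-6 rad.
d = B/θ = (9.739 × 10^8) / (1.4064 × 10^-6) = 6.9248 × 10^14 km = (6.9248 × 10^14) / (9.461 × 10^12) ly = 73.193 ly.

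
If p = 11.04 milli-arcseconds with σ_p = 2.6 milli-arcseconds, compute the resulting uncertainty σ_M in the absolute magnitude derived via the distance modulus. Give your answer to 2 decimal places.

σ_M = 0.51 mag

M = m − 5 log₁₀ d + 5 = m + 5 log₁₀ p + 5, so ∂M/∂p = 5/(p ln 10).
σ_M = (5/ln 10) · (σ_p/p) = 2.1715 × 2.6/11.04 = 2.1715 × 0.23551 = 0.51141.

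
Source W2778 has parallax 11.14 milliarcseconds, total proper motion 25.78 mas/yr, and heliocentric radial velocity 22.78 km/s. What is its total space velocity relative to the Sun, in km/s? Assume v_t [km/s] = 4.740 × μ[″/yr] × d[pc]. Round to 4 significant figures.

d = 1/p = 1/0.01114″ = 89.767 pc.
μ = 25.78 mas/yr = 0.02578 ″/yr.
v_t = 4.740 μ d = 4.740 × 0.02578 × 89.767 = 10.969 km/s.
v = √(v_r² + v_t²) = √(22.78² + 10.969²) = √639.247 = 25.283 km/s.

25.28 km/s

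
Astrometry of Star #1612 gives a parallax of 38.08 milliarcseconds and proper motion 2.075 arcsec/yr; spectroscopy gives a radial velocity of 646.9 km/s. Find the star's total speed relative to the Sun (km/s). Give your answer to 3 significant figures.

697 km/s

d = 1/p = 1/0.03808″ = 26.261 pc.
v_t = 4.740 μ d = 4.740 × 2.075 × 26.261 = 258.29 km/s.
v = √(v_r² + v_t²) = √(646.9² + 258.29²) = √485193 = 696.56 km/s.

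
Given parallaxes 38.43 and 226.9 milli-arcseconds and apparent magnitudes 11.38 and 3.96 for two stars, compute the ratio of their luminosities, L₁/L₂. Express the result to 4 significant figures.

L₁/L₂ = 0.03753

d₁ = 1/p₁ = 1/0.03843″ = 26.021 pc; d₂ = 1/p₂ = 1/0.2269″ = 4.4072 pc.
M₁ = m₁ − 5 log₁₀ d₁ + 5 = 11.38 − 7.0766 + 5 = 9.3034.
M₂ = 3.96 − 3.2208 + 5 = 5.7392.
L₁/L₂ = 10^(0.4(M₂ − M₁)) = 10^(0.4 × (-3.5642)) = 10^(-1.42568) = 0.037525.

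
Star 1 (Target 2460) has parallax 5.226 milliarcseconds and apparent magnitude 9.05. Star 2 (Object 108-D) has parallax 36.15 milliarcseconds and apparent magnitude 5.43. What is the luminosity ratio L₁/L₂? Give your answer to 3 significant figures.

d₁ = 1/p₁ = 1/0.005226″ = 191.35 pc; d₂ = 1/p₂ = 1/0.03615″ = 27.663 pc.
M₁ = m₁ − 5 log₁₀ d₁ + 5 = 9.05 − 11.4091 + 5 = 2.6409.
M₂ = 5.43 − 7.2095 + 5 = 3.2205.
L₁/L₂ = 10^(0.4(M₂ − M₁)) = 10^(0.4 × 0.5796) = 10^0.23184 = 1.7055.

L₁/L₂ = 1.71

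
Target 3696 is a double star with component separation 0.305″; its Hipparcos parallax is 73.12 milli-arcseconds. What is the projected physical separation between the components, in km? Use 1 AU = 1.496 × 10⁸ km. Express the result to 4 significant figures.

d = 1/p = 1/0.07312″ = 13.676 pc.
At distance d (pc), an angle of θ arcsec spans θ·d AU: s = 0.305 × 13.676 = 4.1712 AU.
= 4.1712 × 1.496 × 10⁸ km = 6.2401 × 10^8 km.

6.240 × 10^8 km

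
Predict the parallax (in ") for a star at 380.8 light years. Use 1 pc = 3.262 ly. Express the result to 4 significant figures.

0.008566 "

d = 380.8 ly ÷ 3.262 = 116.74 pc.
p = 1/d = 1/116.74 = 0.008566 arcsec.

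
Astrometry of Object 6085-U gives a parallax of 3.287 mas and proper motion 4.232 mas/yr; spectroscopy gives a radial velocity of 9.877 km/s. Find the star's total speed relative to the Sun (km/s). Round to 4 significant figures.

11.61 km/s

d = 1/p = 1/0.003287″ = 304.23 pc.
μ = 4.232 mas/yr = 0.004232 ″/yr.
v_t = 4.740 μ d = 4.740 × 0.004232 × 304.23 = 6.1028 km/s.
v = √(v_r² + v_t²) = √(9.877² + 6.1028²) = √134.799 = 11.61 km/s.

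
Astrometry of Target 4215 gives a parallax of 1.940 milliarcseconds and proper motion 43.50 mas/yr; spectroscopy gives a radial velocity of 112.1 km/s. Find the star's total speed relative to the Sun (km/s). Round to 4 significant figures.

154.5 km/s

d = 1/p = 1/0.001940″ = 515.46 pc.
μ = 43.50 mas/yr = 0.04350 ″/yr.
v_t = 4.740 μ d = 4.740 × 0.04350 × 515.46 = 106.28 km/s.
v = √(v_r² + v_t²) = √(112.1² + 106.28²) = √23861.8 = 154.47 km/s.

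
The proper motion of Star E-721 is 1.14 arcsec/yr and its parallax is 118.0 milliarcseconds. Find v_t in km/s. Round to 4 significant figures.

d = 1/p = 1/0.1180″ = 8.4746 pc.
v_t = 4.74 × μ × d = 4.74 × 1.14 × 8.4746 = 45.793 km/s.

45.79 km/s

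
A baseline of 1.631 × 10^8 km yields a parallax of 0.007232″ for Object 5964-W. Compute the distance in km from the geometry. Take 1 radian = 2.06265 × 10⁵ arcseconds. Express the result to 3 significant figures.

θ = 0.007232″ = 0.007232/206265 = 3.5062 × 10^-8 rad.
d = B/θ = (1.631 × 10^8) / (3.5062 × 10^-8) = 4.6518 × 10^15 km.

4.65 × 10^15 km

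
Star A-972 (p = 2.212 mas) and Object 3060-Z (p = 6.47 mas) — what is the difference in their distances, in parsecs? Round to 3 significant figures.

298 pc

d_A = 1/0.002212″ = 452.08 pc; d_B = 1/0.006470″ = 154.56 pc.
|d_B − d_A| = |154.56 − 452.08| = 297.52 pc.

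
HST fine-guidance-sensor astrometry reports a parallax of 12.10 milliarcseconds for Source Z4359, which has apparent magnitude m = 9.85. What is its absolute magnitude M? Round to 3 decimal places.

d = 1/p = 1/0.01210″ = 82.645 pc.
m − M = 5 log₁₀(82.645) − 5 = 9.5861 − 5 = 4.5861.
M = m − (m − M) = 9.85 − 4.5861 = 5.264.

M = 5.264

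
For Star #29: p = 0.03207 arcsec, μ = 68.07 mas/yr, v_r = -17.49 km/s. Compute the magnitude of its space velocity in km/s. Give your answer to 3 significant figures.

20.2 km/s

d = 1/p = 1/0.03207″ = 31.182 pc.
μ = 68.07 mas/yr = 0.06807 ″/yr.
v_t = 4.740 μ d = 4.740 × 0.06807 × 31.182 = 10.061 km/s.
v = √(v_r² + v_t²) = √((-17.49)² + 10.061²) = √407.124 = 20.177 km/s.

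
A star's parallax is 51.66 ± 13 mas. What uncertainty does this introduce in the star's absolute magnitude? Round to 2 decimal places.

M = m − 5 log₁₀ d + 5 = m + 5 log₁₀ p + 5, so ∂M/∂p = 5/(p ln 10).
σ_M = (5/ln 10) · (σ_p/p) = 2.1715 × 13/51.66 = 2.1715 × 0.25165 = 0.54646.

σ_M = 0.55 mag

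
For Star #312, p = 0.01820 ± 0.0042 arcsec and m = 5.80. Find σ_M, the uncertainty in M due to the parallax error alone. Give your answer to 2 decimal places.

σ_M = 0.50 mag

M = m − 5 log₁₀ d + 5 = m + 5 log₁₀ p + 5, so ∂M/∂p = 5/(p ln 10).
σ_M = (5/ln 10) · (σ_p/p) = 2.1715 × 0.0042/0.01820 = 2.1715 × 0.23077 = 0.50112.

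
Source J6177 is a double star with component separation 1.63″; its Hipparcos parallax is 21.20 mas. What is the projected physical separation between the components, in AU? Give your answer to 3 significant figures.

76.9 AU

d = 1/p = 1/0.02120″ = 47.17 pc.
At distance d (pc), an angle of θ arcsec spans θ·d AU: s = 1.63 × 47.17 = 76.887 AU.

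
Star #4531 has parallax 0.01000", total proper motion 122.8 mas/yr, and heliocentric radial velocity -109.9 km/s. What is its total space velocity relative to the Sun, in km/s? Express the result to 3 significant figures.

124 km/s

d = 1/p = 1/0.01000″ = 100 pc.
μ = 122.8 mas/yr = 0.1228 ″/yr.
v_t = 4.740 μ d = 4.740 × 0.1228 × 100 = 58.207 km/s.
v = √(v_r² + v_t²) = √((-109.9)² + 58.207²) = √15466.1 = 124.36 km/s.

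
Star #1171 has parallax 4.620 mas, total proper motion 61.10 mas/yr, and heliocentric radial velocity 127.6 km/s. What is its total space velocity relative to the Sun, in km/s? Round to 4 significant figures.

d = 1/p = 1/0.004620″ = 216.45 pc.
μ = 61.10 mas/yr = 0.06110 ″/yr.
v_t = 4.740 μ d = 4.740 × 0.06110 × 216.45 = 62.687 km/s.
v = √(v_r² + v_t²) = √(127.6² + 62.687²) = √20211.4 = 142.17 km/s.

142.2 km/s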